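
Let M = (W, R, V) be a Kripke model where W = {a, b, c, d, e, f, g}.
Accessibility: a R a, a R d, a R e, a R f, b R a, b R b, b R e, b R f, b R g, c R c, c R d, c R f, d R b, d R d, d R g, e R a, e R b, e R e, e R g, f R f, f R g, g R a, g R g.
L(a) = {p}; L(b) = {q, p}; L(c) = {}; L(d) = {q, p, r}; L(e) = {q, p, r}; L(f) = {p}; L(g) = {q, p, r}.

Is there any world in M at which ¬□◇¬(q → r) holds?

Let φ = ¬□◇¬(q → r). Evaluate φ at each world:
  a (successors {a, d, e, f}): φ is true.
  b (successors {a, b, e, f, g}): φ is true.
  c (successors {c, d, f}): φ is true.
  d (successors {b, d, g}): φ is true.
  e (successors {a, b, e, g}): φ is true.
  f (successors {f, g}): φ is true.
  g (successors {a, g}): φ is true.
Detail at a (witness):
  At a: □◇¬(q → r) is false, so ¬□◇¬(q → r) is true.
    At a: □◇¬(q → r) requires ◇¬(q → r) at every successor {a, d, e, f}.
      ◇¬(q → r) fails at a, so □◇¬(q → r) is false at a.

Yes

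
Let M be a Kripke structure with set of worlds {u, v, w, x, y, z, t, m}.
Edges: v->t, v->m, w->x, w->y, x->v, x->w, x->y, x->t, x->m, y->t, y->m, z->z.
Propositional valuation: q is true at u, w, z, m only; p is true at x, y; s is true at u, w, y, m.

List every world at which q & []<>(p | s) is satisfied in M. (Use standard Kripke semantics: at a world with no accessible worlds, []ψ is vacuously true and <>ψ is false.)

u, w, m

Let φ = q & []<>(p | s). Evaluate φ at each world:
  u (successors ∅): φ is true.
  v (successors {t, m}): φ is false.
  w (successors {x, y}): φ is true.
  x (successors {v, w, y, t, m}): φ is false.
  y (successors {t, m}): φ is false.
  z (successors {z}): φ is false.
  t (successors ∅): φ is false.
  m (successors ∅): φ is true.
For instance, at y:
  At y: q is false, []<>(p | s) is false, so q & []<>(p | s) is false.
    At y: []<>(p | s) requires <>(p | s) at every successor {t, m}.
      <>(p | s) fails at t, so []<>(p | s) is false at y.
Satisfying worlds: {u, w, m}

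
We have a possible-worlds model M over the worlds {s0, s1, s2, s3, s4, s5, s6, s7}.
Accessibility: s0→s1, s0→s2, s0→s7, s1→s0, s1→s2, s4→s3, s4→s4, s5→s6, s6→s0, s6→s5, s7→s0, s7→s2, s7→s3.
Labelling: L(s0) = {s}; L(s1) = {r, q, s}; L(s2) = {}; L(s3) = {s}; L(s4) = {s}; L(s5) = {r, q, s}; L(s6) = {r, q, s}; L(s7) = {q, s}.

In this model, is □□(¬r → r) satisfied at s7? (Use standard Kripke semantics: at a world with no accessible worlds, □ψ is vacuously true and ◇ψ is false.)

At s7: □□(¬r → r) requires □(¬r → r) at every successor {s0, s2, s3}.
  □(¬r → r) fails at s0, so □□(¬r → r) is false at s7.
    At s0: □(¬r → r) requires ¬r → r at every successor {s1, s2, s7}.
      ¬r → r fails at s2, so □(¬r → r) is false at s0.

No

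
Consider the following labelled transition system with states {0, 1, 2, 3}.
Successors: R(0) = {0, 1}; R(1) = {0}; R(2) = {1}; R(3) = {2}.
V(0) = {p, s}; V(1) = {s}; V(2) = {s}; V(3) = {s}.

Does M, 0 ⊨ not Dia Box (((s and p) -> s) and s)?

No

Recall that Box ψ holds at a world iff ψ holds at every accessible world, and Dia ψ holds iff ψ holds at some accessible world.
At 0: Dia Box (((s and p) -> s) and s) is true, so not Dia Box (((s and p) -> s) and s) is false.
  At 0: Dia Box (((s and p) -> s) and s) requires Box (((s and p) -> s) and s) at some successor in {0, 1}.
    Box (((s and p) -> s) and s) holds at 0, so Dia Box (((s and p) -> s) and s) is true at 0.
      At 0: Box (((s and p) -> s) and s) requires ((s and p) -> s) and s at every successor {0, 1}.
        At 0: ((s and p) -> s) and s is true.
        At 1: ((s and p) -> s) and s is true.
      So Box (((s and p) -> s) and s) is true at 0.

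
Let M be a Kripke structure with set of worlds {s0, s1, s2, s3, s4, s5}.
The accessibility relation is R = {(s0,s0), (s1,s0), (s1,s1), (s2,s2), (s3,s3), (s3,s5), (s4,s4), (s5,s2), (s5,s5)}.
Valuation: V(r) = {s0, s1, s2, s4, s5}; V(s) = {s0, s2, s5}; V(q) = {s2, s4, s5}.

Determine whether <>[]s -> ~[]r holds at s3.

Yes

At s3: <>[]s is true, ~[]r is true, so <>[]s -> ~[]r is true.
  At s3: <>[]s requires []s at some successor in {s3, s5}.
    []s holds at s5, so <>[]s is true at s3.
      At s5: []s requires s at every successor {s2, s5}.
        At s2: s is true.
        At s5: s is true.
      So []s is true at s5.
  At s3: []r is false, so ~[]r is true.
    At s3: []r requires r at every successor {s3, s5}.
      r fails at s3, so []r is false at s3.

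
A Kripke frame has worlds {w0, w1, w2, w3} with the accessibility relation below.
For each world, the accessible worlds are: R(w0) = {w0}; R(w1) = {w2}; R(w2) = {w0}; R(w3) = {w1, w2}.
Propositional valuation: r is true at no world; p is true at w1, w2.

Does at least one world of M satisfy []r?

Recall that []ψ holds at a world iff ψ holds at every accessible world, and <>ψ holds iff ψ holds at some accessible world.
Let φ = []r. Evaluate φ at each world:
  w0 (successors {w0}): φ is false.
  w1 (successors {w2}): φ is false.
  w2 (successors {w0}): φ is false.
  w3 (successors {w1, w2}): φ is false.
For instance, at w2:
  At w2: []r requires r at every successor {w0}.
    r fails at w0, so []r is false at w2.

No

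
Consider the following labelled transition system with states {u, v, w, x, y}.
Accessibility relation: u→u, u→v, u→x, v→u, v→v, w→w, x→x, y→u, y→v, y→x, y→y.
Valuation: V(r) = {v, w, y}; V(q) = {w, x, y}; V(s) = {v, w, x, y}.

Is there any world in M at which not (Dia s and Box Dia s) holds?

Recall that Box ψ holds at a world iff ψ holds at every accessible world, and Dia ψ holds iff ψ holds at some accessible world.
Let φ = not (Dia s and Box Dia s). Evaluate φ at each world:
  u (successors {u, v, x}): φ is false.
  v (successors {u, v}): φ is false.
  w (successors {w}): φ is false.
  x (successors {x}): φ is false.
  y (successors {u, v, x, y}): φ is false.
For instance, at w:
  At w: Dia s and Box Dia s is true, so not (Dia s and Box Dia s) is false.
    At w: Dia s is true, Box Dia s is true, so Dia s and Box Dia s is true.
      At w: Dia s requires s at some successor in {w}.
        s holds at w, so Dia s is true at w.
      At w: Box Dia s requires Dia s at every successor {w}.
        At w: Dia s is true.
      So Box Dia s is true at w.

No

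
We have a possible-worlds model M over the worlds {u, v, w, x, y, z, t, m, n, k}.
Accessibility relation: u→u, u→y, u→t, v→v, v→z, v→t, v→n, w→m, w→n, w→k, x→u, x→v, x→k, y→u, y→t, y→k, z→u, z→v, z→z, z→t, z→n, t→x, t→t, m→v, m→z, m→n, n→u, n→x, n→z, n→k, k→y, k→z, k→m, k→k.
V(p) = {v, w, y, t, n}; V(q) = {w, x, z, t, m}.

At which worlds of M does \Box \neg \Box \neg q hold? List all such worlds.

Let φ = \Box \neg \Box \neg q. Evaluate φ at each world:
  u (successors {u, y, t}): φ is true.
  v (successors {v, z, t, n}): φ is true.
  w (successors {m, n, k}): φ is true.
  x (successors {u, v, k}): φ is true.
  y (successors {u, t, k}): φ is true.
  z (successors {u, v, z, t, n}): φ is true.
  t (successors {x, t}): φ is false.
  m (successors {v, z, n}): φ is true.
  n (successors {u, x, z, k}): φ is false.
  k (successors {y, z, m, k}): φ is true.
For instance, at n:
  At n: \Box \neg \Box \neg q requires \neg \Box \neg q at every successor {u, x, z, k}.
    \neg \Box \neg q fails at x, so \Box \neg \Box \neg q is false at n.
      At x: \Box \neg q is true, so \neg \Box \neg q is false.
Satisfying worlds: {u, v, w, x, y, z, m, k}

u, v, w, x, y, z, m, k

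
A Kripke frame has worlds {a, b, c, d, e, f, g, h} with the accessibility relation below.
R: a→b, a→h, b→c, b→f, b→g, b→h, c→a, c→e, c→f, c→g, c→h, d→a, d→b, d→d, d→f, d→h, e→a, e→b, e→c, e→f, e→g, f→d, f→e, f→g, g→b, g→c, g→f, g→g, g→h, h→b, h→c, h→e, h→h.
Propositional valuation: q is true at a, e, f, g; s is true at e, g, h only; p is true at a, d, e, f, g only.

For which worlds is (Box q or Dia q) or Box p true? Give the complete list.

b, c, d, e, f, g, h

Recall that Box ψ holds at a world iff ψ holds at every accessible world, and Dia ψ holds iff ψ holds at some accessible world.
Let φ = (Box q or Dia q) or Box p. Evaluate φ at each world:
  a (successors {b, h}): φ is false.
  b (successors {c, f, g, h}): φ is true.
  c (successors {a, e, f, g, h}): φ is true.
  d (successors {a, b, d, f, h}): φ is true.
  e (successors {a, b, c, f, g}): φ is true.
  f (successors {d, e, g}): φ is true.
  g (successors {b, c, f, g, h}): φ is true.
  h (successors {b, c, e, h}): φ is true.
For instance, at a:
  At a: Box q or Dia q is false, Box p is false, so (Box q or Dia q) or Box p is false.
    At a: Box q is false, Dia q is false, so Box q or Dia q is false.
      At a: Box q requires q at every successor {b, h}.
        q fails at b, so Box q is false at a.
      At a: Dia q requires q at some successor in {b, h}.
        At b: q is false.
        At h: q is false.
      So Dia q is false at a.
    At a: Box p requires p at every successor {b, h}.
      p fails at b, so Box p is false at a.
Satisfying worlds: {b, c, d, e, f, g, h}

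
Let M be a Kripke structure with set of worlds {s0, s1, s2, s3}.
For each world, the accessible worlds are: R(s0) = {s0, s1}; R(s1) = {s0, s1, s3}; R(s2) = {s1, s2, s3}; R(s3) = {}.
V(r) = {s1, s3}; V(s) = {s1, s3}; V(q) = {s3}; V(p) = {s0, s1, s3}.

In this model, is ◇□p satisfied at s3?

No

At s3: no accessible worlds, so ◇□p is false.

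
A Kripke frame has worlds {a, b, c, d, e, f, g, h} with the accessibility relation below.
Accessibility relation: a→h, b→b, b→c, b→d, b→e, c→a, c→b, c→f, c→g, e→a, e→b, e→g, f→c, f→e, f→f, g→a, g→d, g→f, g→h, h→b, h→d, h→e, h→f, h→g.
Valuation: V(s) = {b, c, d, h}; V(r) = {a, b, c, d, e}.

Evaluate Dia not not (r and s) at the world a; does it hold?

No

At a: Dia not not (r and s) requires not not (r and s) at some successor in {h}.
  At h: not not (r and s) is false.
So Dia not not (r and s) is false at a.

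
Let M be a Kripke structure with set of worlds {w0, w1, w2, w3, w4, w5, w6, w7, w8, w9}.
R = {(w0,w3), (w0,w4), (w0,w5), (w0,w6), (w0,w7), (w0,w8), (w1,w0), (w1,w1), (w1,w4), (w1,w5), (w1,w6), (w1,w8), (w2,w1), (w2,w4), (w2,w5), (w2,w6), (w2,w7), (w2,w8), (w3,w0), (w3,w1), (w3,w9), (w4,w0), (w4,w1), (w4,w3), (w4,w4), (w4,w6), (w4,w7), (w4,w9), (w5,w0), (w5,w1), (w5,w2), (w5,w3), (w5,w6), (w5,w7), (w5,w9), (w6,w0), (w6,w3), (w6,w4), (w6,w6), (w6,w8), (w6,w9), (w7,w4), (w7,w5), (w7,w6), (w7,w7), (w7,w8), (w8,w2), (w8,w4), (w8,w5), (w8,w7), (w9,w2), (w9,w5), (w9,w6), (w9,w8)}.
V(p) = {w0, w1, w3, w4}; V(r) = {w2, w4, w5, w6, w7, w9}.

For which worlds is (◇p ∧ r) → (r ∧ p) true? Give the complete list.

w0, w1, w3, w4, w8, w9

Let φ = (◇p ∧ r) → (r ∧ p). Evaluate φ at each world:
  w0 (successors {w3, w4, w5, w6, w7, w8}): φ is true.
  w1 (successors {w0, w1, w4, w5, w6, w8}): φ is true.
  w2 (successors {w1, w4, w5, w6, w7, w8}): φ is false.
  w3 (successors {w0, w1, w9}): φ is true.
  w4 (successors {w0, w1, w3, w4, w6, w7, w9}): φ is true.
  w5 (successors {w0, w1, w2, w3, w6, w7, w9}): φ is false.
  w6 (successors {w0, w3, w4, w6, w8, w9}): φ is false.
  w7 (successors {w4, w5, w6, w7, w8}): φ is false.
  w8 (successors {w2, w4, w5, w7}): φ is true.
  w9 (successors {w2, w5, w6, w8}): φ is true.
For instance, at w4:
  At w4: ◇p ∧ r is true, r ∧ p is true, so (◇p ∧ r) → (r ∧ p) is true.
    At w4: ◇p is true, r is true, so ◇p ∧ r is true.
      At w4: ◇p requires p at some successor in {w0, w1, w3, w4, w6, w7, w9}.
        p holds at w0, so ◇p is true at w4.
Satisfying worlds: {w0, w1, w3, w4, w8, w9}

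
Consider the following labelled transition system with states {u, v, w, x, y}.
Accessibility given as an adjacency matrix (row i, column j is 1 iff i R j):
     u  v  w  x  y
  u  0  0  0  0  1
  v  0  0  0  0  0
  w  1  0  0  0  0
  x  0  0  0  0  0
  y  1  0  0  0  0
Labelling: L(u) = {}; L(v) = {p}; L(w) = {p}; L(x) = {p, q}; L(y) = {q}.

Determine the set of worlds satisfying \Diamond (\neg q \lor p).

Recall that \Diamond ψ holds at a world iff ψ holds at some accessible world.
Let φ = \Diamond (\neg q \lor p). Evaluate φ at each world:
  u (successors {y}): φ is false.
  v (successors ∅): φ is false.
  w (successors {u}): φ is true.
  x (successors ∅): φ is false.
  y (successors {u}): φ is true.
For instance, at w:
  At w: \Diamond (\neg q \lor p) requires \neg q \lor p at some successor in {u}.
    \neg q \lor p holds at u, so \Diamond (\neg q \lor p) is true at w.
Satisfying worlds: {w, y}

w, y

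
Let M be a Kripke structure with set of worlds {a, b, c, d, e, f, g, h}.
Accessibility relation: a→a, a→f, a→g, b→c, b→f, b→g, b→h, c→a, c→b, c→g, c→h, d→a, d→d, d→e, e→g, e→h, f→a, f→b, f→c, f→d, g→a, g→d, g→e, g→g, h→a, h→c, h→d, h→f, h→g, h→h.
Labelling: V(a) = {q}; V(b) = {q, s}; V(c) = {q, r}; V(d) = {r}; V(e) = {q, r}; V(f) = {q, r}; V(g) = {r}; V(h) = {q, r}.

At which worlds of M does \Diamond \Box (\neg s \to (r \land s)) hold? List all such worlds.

none

Let φ = \Diamond \Box (\neg s \to (r \land s)). Evaluate φ at each world:
  a (successors {a, f, g}): φ is false.
  b (successors {c, f, g, h}): φ is false.
  c (successors {a, b, g, h}): φ is false.
  d (successors {a, d, e}): φ is false.
  e (successors {g, h}): φ is false.
  f (successors {a, b, c, d}): φ is false.
  g (successors {a, d, e, g}): φ is false.
  h (successors {a, c, d, f, g, h}): φ is false.
For instance, at f:
  At f: \Diamond \Box (\neg s \to (r \land s)) requires \Box (\neg s \to (r \land s)) at some successor in {a, b, c, d}.
    At a: \Box (\neg s \to (r \land s)) is false.
    At b: \Box (\neg s \to (r \land s)) is false.
    At c: \Box (\neg s \to (r \land s)) is false.
    At d: \Box (\neg s \to (r \land s)) is false.
  So \Diamond \Box (\neg s \to (r \land s)) is false at f.
Satisfying worlds: none.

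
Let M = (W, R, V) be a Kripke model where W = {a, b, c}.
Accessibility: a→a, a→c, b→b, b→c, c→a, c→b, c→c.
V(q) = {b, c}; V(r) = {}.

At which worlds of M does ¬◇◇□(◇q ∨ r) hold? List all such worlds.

none

Let φ = ¬◇◇□(◇q ∨ r). Evaluate φ at each world:
  a (successors {a, c}): φ is false.
  b (successors {b, c}): φ is false.
  c (successors {a, b, c}): φ is false.
For instance, at a:
  At a: ◇◇□(◇q ∨ r) is true, so ¬◇◇□(◇q ∨ r) is false.
    At a: ◇◇□(◇q ∨ r) requires ◇□(◇q ∨ r) at some successor in {a, c}.
      ◇□(◇q ∨ r) holds at a, so ◇◇□(◇q ∨ r) is true at a.
Satisfying worlds: none.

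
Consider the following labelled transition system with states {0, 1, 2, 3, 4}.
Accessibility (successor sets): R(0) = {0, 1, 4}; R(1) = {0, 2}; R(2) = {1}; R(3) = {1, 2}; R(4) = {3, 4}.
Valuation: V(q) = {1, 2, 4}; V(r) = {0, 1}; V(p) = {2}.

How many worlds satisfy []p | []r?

Let φ = []p | []r. Evaluate φ at each world:
  0 (successors {0, 1, 4}): φ is false.
  1 (successors {0, 2}): φ is false.
  2 (successors {1}): φ is true.
  3 (successors {1, 2}): φ is false.
  4 (successors {3, 4}): φ is false.
For instance, at 0:
  At 0: []p is false, []r is false, so []p | []r is false.
    At 0: []p requires p at every successor {0, 1, 4}.
      p fails at 0, so []p is false at 0.
    At 0: []r requires r at every successor {0, 1, 4}.
      r fails at 4, so []r is false at 0.
Satisfying worlds: {2}

1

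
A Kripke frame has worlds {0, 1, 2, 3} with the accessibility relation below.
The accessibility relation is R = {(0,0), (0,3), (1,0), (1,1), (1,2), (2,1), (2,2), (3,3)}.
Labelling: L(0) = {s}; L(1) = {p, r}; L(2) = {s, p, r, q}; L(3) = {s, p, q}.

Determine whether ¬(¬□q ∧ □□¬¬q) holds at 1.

Yes

At 1: ¬□q ∧ □□¬¬q is false, so ¬(¬□q ∧ □□¬¬q) is true.
  At 1: ¬□q is true, □□¬¬q is false, so ¬□q ∧ □□¬¬q is false.
    At 1: □q is false, so ¬□q is true.
      At 1: □q requires q at every successor {0, 1, 2}.
        q fails at 0, so □q is false at 1.
    At 1: □□¬¬q requires □¬¬q at every successor {0, 1, 2}.
      □¬¬q fails at 0, so □□¬¬q is false at 1.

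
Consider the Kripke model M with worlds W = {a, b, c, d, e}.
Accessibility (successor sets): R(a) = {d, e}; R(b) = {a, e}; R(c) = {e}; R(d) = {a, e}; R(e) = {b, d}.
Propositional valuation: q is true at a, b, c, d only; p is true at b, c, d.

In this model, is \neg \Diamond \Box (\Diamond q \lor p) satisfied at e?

At e: \Diamond \Box (\Diamond q \lor p) is true, so \neg \Diamond \Box (\Diamond q \lor p) is false.
  At e: \Diamond \Box (\Diamond q \lor p) requires \Box (\Diamond q \lor p) at some successor in {b, d}.
    \Box (\Diamond q \lor p) holds at b, so \Diamond \Box (\Diamond q \lor p) is true at e.
      At b: \Box (\Diamond q \lor p) requires \Diamond q \lor p at every successor {a, e}.
        At a: \Diamond q \lor p is true.
        At e: \Diamond q \lor p is true.
      So \Box (\Diamond q \lor p) is true at b.

No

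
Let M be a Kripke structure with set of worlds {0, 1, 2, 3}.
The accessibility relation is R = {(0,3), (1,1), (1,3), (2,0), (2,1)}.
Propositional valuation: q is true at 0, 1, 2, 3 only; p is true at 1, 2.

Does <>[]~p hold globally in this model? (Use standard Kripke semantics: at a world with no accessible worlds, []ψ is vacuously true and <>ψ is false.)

Let φ = <>[]~p. Evaluate φ at each world:
  0 (successors {3}): φ is true.
  1 (successors {1, 3}): φ is true.
  2 (successors {0, 1}): φ is true.
  3 (successors ∅): φ is false.
Detail at 3 (counterexample):
  At 3: no accessible worlds, so <>[]~p is false.

No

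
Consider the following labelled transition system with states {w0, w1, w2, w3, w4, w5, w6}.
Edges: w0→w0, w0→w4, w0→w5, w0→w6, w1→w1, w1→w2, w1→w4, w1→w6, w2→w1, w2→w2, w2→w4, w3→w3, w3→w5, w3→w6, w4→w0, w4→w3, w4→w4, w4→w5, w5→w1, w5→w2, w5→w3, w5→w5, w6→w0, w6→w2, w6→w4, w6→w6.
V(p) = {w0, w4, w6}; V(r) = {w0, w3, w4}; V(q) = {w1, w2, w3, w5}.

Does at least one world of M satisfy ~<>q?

No

Recall that <>ψ holds at a world iff ψ holds at some accessible world.
Let φ = ~<>q. Evaluate φ at each world:
  w0 (successors {w0, w4, w5, w6}): φ is false.
  w1 (successors {w1, w2, w4, w6}): φ is false.
  w2 (successors {w1, w2, w4}): φ is false.
  w3 (successors {w3, w5, w6}): φ is false.
  w4 (successors {w0, w3, w4, w5}): φ is false.
  w5 (successors {w1, w2, w3, w5}): φ is false.
  w6 (successors {w0, w2, w4, w6}): φ is false.
For instance, at w1:
  At w1: <>q is true, so ~<>q is false.
    At w1: <>q requires q at some successor in {w1, w2, w4, w6}.
      q holds at w1, so <>q is true at w1.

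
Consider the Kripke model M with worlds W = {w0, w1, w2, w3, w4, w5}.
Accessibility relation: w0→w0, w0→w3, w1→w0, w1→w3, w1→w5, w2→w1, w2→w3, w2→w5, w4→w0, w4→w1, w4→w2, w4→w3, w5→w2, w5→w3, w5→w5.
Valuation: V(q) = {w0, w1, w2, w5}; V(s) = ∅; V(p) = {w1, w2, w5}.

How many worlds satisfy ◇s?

Let φ = ◇s. Evaluate φ at each world:
  w0 (successors {w0, w3}): φ is false.
  w1 (successors {w0, w3, w5}): φ is false.
  w2 (successors {w1, w3, w5}): φ is false.
  w3 (successors ∅): φ is false.
  w4 (successors {w0, w1, w2, w3}): φ is false.
  w5 (successors {w2, w3, w5}): φ is false.
For instance, at w0:
  At w0: ◇s requires s at some successor in {w0, w3}.
    At w0: s is false.
    At w3: s is false.
  So ◇s is false at w0.
Satisfying worlds: none.

0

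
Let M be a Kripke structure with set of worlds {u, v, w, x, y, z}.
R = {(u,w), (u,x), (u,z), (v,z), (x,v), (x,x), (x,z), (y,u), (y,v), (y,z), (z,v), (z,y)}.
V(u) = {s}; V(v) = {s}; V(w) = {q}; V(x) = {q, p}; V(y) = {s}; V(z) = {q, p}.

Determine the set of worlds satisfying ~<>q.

Let φ = ~<>q. Evaluate φ at each world:
  u (successors {w, x, z}): φ is false.
  v (successors {z}): φ is false.
  w (successors ∅): φ is true.
  x (successors {v, x, z}): φ is false.
  y (successors {u, v, z}): φ is false.
  z (successors {v, y}): φ is true.
For instance, at z:
  At z: <>q is false, so ~<>q is true.
    At z: <>q requires q at some successor in {v, y}.
      At v: q is false.
      At y: q is false.
    So <>q is false at z.
Satisfying worlds: {w, z}

w, z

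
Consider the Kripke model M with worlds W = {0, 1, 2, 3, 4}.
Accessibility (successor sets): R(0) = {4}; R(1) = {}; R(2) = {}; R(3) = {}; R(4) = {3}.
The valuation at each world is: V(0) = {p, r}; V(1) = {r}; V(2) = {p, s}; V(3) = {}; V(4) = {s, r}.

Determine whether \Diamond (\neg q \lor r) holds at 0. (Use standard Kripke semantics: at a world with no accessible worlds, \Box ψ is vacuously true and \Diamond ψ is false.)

Yes

At 0: \Diamond (\neg q \lor r) requires \neg q \lor r at some successor in {4}.
  \neg q \lor r holds at 4, so \Diamond (\neg q \lor r) is true at 0.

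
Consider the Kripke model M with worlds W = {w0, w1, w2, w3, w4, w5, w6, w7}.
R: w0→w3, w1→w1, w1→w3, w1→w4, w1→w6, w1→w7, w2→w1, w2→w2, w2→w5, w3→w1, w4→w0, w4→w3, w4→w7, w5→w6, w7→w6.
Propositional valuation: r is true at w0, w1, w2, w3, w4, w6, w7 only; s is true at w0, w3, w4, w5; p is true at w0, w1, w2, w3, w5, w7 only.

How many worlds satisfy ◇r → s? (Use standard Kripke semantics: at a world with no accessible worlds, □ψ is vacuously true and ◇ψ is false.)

5

Recall that ◇ψ holds at a world iff ψ holds at some accessible world.
Let φ = ◇r → s. Evaluate φ at each world:
  w0 (successors {w3}): φ is true.
  w1 (successors {w1, w3, w4, w6, w7}): φ is false.
  w2 (successors {w1, w2, w5}): φ is false.
  w3 (successors {w1}): φ is true.
  w4 (successors {w0, w3, w7}): φ is true.
  w5 (successors {w6}): φ is true.
  w6 (successors ∅): φ is true.
  w7 (successors {w6}): φ is false.
For instance, at w5:
  At w5: ◇r is true, s is true, so ◇r → s is true.
    At w5: ◇r requires r at some successor in {w6}.
      r holds at w6, so ◇r is true at w5.
Satisfying worlds: {w0, w3, w4, w5, w6}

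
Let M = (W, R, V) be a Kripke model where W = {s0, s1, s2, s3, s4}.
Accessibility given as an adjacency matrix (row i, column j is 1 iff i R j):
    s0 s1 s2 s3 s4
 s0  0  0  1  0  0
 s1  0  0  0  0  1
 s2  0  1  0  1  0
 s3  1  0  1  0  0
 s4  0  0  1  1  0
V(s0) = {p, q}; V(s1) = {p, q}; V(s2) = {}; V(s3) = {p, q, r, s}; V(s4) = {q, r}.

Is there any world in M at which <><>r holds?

Recall that <>ψ holds at a world iff ψ holds at some accessible world.
Let φ = <><>r. Evaluate φ at each world:
  s0 (successors {s2}): φ is true.
  s1 (successors {s4}): φ is true.
  s2 (successors {s1, s3}): φ is true.
  s3 (successors {s0, s2}): φ is true.
  s4 (successors {s2, s3}): φ is true.
Detail at s0 (witness):
  At s0: <><>r requires <>r at some successor in {s2}.
    <>r holds at s2, so <><>r is true at s0.
      At s2: <>r requires r at some successor in {s1, s3}.
        r holds at s3, so <>r is true at s2.

Yes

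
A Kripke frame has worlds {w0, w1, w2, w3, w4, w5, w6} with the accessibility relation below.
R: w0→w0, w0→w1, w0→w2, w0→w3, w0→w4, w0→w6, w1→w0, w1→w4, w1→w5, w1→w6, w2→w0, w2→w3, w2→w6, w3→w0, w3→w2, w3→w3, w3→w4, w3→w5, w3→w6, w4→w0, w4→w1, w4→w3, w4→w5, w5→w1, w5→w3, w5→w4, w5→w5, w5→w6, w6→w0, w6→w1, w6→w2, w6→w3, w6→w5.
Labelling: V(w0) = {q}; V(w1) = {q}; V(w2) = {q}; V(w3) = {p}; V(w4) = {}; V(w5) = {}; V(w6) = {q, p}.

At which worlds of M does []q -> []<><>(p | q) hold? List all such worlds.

Let φ = []q -> []<><>(p | q). Evaluate φ at each world:
  w0 (successors {w0, w1, w2, w3, w4, w6}): φ is true.
  w1 (successors {w0, w4, w5, w6}): φ is true.
  w2 (successors {w0, w3, w6}): φ is true.
  w3 (successors {w0, w2, w3, w4, w5, w6}): φ is true.
  w4 (successors {w0, w1, w3, w5}): φ is true.
  w5 (successors {w1, w3, w4, w5, w6}): φ is true.
  w6 (successors {w0, w1, w2, w3, w5}): φ is true.
For instance, at w6:
  At w6: []q is false, []<><>(p | q) is true, so []q -> []<><>(p | q) is true.
    At w6: []q requires q at every successor {w0, w1, w2, w3, w5}.
      q fails at w3, so []q is false at w6.
    At w6: []<><>(p | q) requires <><>(p | q) at every successor {w0, w1, w2, w3, w5}.
      At w0: <><>(p | q) is true.
      At w1: <><>(p | q) is true.
      At w2: <><>(p | q) is true.
      At w3: <><>(p | q) is true.
      At w5: <><>(p | q) is true.
    So []<><>(p | q) is true at w6.
Satisfying worlds: {w0, w1, w2, w3, w4, w5, w6}

w0, w1, w2, w3, w4, w5, w6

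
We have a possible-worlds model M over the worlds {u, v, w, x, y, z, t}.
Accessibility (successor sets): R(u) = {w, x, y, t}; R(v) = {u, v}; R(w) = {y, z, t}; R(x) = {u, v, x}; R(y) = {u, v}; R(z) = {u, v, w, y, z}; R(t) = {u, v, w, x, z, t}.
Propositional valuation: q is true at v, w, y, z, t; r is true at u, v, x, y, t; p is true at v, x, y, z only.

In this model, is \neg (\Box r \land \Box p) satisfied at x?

Recall that \Box ψ holds at a world iff ψ holds at every accessible world, and \Diamond ψ holds iff ψ holds at some accessible world.
At x: \Box r \land \Box p is false, so \neg (\Box r \land \Box p) is true.
  At x: \Box r is true, \Box p is false, so \Box r \land \Box p is false.
    At x: \Box r requires r at every successor {u, v, x}.
      At u: r is true.
      At v: r is true.
      At x: r is true.
    So \Box r is true at x.
    At x: \Box p requires p at every successor {u, v, x}.
      p fails at u, so \Box p is false at x.

Yes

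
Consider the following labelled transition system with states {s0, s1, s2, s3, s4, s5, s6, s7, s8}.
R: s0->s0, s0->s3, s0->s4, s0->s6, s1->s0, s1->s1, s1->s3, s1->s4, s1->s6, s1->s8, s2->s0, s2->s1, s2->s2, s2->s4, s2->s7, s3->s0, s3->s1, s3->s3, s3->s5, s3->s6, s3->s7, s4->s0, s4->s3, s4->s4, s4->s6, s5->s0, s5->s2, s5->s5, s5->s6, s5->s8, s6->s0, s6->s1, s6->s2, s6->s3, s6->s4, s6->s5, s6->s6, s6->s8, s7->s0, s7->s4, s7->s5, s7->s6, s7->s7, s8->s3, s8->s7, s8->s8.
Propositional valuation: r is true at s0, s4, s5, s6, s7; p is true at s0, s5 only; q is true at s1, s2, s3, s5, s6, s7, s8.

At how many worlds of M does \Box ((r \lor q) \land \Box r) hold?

Recall that \Box ψ holds at a world iff ψ holds at every accessible world, and \Diamond ψ holds iff ψ holds at some accessible world.
Let φ = \Box ((r \lor q) \land \Box r). Evaluate φ at each world:
  s0 (successors {s0, s3, s4, s6}): φ is false.
  s1 (successors {s0, s1, s3, s4, s6, s8}): φ is false.
  s2 (successors {s0, s1, s2, s4, s7}): φ is false.
  s3 (successors {s0, s1, s3, s5, s6, s7}): φ is false.
  s4 (successors {s0, s3, s4, s6}): φ is false.
  s5 (successors {s0, s2, s5, s6, s8}): φ is false.
  s6 (successors {s0, s1, s2, s3, s4, s5, s6, s8}): φ is false.
  s7 (successors {s0, s4, s5, s6, s7}): φ is false.
  s8 (successors {s3, s7, s8}): φ is false.
For instance, at s4:
  At s4: \Box ((r \lor q) \land \Box r) requires (r \lor q) \land \Box r at every successor {s0, s3, s4, s6}.
    (r \lor q) \land \Box r fails at s0, so \Box ((r \lor q) \land \Box r) is false at s4.
      At s0: r \lor q is true, \Box r is false, so (r \lor q) \land \Box r is false.
Satisfying worlds: none.

0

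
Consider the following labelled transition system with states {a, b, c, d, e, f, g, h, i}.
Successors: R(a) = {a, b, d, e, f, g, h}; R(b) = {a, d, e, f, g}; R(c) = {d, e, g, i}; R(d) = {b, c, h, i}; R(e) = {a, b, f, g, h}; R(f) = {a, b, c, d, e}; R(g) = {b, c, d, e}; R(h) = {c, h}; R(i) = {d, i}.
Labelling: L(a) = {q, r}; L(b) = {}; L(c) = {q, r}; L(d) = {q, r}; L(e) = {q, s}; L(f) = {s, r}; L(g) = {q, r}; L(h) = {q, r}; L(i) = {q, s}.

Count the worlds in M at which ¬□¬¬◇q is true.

0

Let φ = ¬□¬¬◇q. Evaluate φ at each world:
  a (successors {a, b, d, e, f, g, h}): φ is false.
  b (successors {a, d, e, f, g}): φ is false.
  c (successors {d, e, g, i}): φ is false.
  d (successors {b, c, h, i}): φ is false.
  e (successors {a, b, f, g, h}): φ is false.
  f (successors {a, b, c, d, e}): φ is false.
  g (successors {b, c, d, e}): φ is false.
  h (successors {c, h}): φ is false.
  i (successors {d, i}): φ is false.
For instance, at d:
  At d: □¬¬◇q is true, so ¬□¬¬◇q is false.
    At d: □¬¬◇q requires ¬¬◇q at every successor {b, c, h, i}.
      At b: ¬¬◇q is true.
      At c: ¬¬◇q is true.
      At h: ¬¬◇q is true.
      At i: ¬¬◇q is true.
    So □¬¬◇q is true at d.
Satisfying worlds: none.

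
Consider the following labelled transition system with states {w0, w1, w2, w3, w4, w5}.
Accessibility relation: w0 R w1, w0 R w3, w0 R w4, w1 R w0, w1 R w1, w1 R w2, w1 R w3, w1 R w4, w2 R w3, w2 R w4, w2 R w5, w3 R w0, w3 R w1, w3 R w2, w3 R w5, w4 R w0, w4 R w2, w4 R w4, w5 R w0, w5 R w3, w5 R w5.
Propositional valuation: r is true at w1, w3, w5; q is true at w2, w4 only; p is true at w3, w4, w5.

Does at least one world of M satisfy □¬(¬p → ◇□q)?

No

Let φ = □¬(¬p → ◇□q). Evaluate φ at each world:
  w0 (successors {w1, w3, w4}): φ is false.
  w1 (successors {w0, w1, w2, w3, w4}): φ is false.
  w2 (successors {w3, w4, w5}): φ is false.
  w3 (successors {w0, w1, w2, w5}): φ is false.
  w4 (successors {w0, w2, w4}): φ is false.
  w5 (successors {w0, w3, w5}): φ is false.
For instance, at w3:
  At w3: □¬(¬p → ◇□q) requires ¬(¬p → ◇□q) at every successor {w0, w1, w2, w5}.
    ¬(¬p → ◇□q) fails at w5, so □¬(¬p → ◇□q) is false at w3.
      At w5: ¬p → ◇□q is true, so ¬(¬p → ◇□q) is false.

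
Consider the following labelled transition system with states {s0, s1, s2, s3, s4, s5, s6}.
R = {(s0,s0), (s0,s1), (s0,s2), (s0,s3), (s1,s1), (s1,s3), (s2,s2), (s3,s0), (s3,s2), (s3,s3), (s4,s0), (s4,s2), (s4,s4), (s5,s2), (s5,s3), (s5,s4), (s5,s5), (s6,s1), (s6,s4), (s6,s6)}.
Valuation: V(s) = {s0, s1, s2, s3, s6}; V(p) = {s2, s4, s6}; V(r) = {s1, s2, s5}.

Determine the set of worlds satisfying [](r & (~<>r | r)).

s2

Let φ = [](r & (~<>r | r)). Evaluate φ at each world:
  s0 (successors {s0, s1, s2, s3}): φ is false.
  s1 (successors {s1, s3}): φ is false.
  s2 (successors {s2}): φ is true.
  s3 (successors {s0, s2, s3}): φ is false.
  s4 (successors {s0, s2, s4}): φ is false.
  s5 (successors {s2, s3, s4, s5}): φ is false.
  s6 (successors {s1, s4, s6}): φ is false.
For instance, at s1:
  At s1: [](r & (~<>r | r)) requires r & (~<>r | r) at every successor {s1, s3}.
    r & (~<>r | r) fails at s3, so [](r & (~<>r | r)) is false at s1.
      At s3: r is false, ~<>r | r is false, so r & (~<>r | r) is false.
Satisfying worlds: {s2}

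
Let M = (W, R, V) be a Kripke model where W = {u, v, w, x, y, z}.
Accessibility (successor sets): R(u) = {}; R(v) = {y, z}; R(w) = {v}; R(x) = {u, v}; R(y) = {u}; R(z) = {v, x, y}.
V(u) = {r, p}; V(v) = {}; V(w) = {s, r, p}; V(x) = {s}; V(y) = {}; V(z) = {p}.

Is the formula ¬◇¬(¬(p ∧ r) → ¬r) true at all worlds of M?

Let φ = ¬◇¬(¬(p ∧ r) → ¬r). Evaluate φ at each world:
  u (successors ∅): φ is true.
  v (successors {y, z}): φ is true.
  w (successors {v}): φ is true.
  x (successors {u, v}): φ is true.
  y (successors {u}): φ is true.
  z (successors {v, x, y}): φ is true.
For instance, at w:
  At w: ◇¬(¬(p ∧ r) → ¬r) is false, so ¬◇¬(¬(p ∧ r) → ¬r) is true.
    At w: ◇¬(¬(p ∧ r) → ¬r) requires ¬(¬(p ∧ r) → ¬r) at some successor in {v}.
      At v: ¬(¬(p ∧ r) → ¬r) is false.
    So ◇¬(¬(p ∧ r) → ¬r) is false at w.

Yes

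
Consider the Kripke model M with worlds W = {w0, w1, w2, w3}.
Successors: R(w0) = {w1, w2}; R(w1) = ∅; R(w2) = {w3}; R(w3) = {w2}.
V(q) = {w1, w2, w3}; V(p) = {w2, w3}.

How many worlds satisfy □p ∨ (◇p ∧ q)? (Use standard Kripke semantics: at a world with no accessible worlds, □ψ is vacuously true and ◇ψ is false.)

Recall that □ψ holds at a world iff ψ holds at every accessible world, and ◇ψ holds iff ψ holds at some accessible world.
Let φ = □p ∨ (◇p ∧ q). Evaluate φ at each world:
  w0 (successors {w1, w2}): φ is false.
  w1 (successors ∅): φ is true.
  w2 (successors {w3}): φ is true.
  w3 (successors {w2}): φ is true.
For instance, at w0:
  At w0: □p is false, ◇p ∧ q is false, so □p ∨ (◇p ∧ q) is false.
    At w0: □p requires p at every successor {w1, w2}.
      p fails at w1, so □p is false at w0.
    At w0: ◇p is true, q is false, so ◇p ∧ q is false.
      At w0: ◇p requires p at some successor in {w1, w2}.
        p holds at w2, so ◇p is true at w0.
Satisfying worlds: {w1, w2, w3}

3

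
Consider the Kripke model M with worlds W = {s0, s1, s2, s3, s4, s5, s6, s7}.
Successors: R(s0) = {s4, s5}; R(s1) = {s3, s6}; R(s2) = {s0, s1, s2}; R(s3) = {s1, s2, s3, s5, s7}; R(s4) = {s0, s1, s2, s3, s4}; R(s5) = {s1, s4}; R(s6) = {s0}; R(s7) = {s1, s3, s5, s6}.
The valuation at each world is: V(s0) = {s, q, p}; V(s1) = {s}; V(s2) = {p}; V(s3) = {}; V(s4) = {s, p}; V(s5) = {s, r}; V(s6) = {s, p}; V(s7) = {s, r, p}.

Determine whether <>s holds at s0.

Yes

Recall that <>ψ holds at a world iff ψ holds at some accessible world.
At s0: <>s requires s at some successor in {s4, s5}.
  s holds at s4, so <>s is true at s0.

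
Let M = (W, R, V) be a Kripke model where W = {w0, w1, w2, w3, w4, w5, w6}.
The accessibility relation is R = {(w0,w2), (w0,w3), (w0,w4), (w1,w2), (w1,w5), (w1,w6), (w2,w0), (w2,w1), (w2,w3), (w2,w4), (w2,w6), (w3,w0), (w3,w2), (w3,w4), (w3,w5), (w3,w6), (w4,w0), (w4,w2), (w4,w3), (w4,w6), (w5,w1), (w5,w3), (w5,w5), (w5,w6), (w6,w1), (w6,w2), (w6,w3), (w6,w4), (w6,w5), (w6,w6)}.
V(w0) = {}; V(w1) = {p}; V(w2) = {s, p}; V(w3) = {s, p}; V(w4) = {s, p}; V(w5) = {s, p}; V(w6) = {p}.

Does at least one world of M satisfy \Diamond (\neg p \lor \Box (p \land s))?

Yes

Let φ = \Diamond (\neg p \lor \Box (p \land s)). Evaluate φ at each world:
  w0 (successors {w2, w3, w4}): φ is false.
  w1 (successors {w2, w5, w6}): φ is false.
  w2 (successors {w0, w1, w3, w4, w6}): φ is true.
  w3 (successors {w0, w2, w4, w5, w6}): φ is true.
  w4 (successors {w0, w2, w3, w6}): φ is true.
  w5 (successors {w1, w3, w5, w6}): φ is false.
  w6 (successors {w1, w2, w3, w4, w5, w6}): φ is false.
Detail at w2 (witness):
  At w2: \Diamond (\neg p \lor \Box (p \land s)) requires \neg p \lor \Box (p \land s) at some successor in {w0, w1, w3, w4, w6}.
    \neg p \lor \Box (p \land s) holds at w0, so \Diamond (\neg p \lor \Box (p \land s)) is true at w2.
      At w0: \neg p is true, \Box (p \land s) is true, so \neg p \lor \Box (p \land s) is true.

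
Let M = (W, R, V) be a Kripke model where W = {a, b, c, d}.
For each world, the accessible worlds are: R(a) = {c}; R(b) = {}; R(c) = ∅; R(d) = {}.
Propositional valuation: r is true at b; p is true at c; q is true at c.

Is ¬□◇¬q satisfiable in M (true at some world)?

Let φ = ¬□◇¬q. Evaluate φ at each world:
  a (successors {c}): φ is true.
  b (successors ∅): φ is false.
  c (successors ∅): φ is false.
  d (successors ∅): φ is false.
Detail at a (witness):
  At a: □◇¬q is false, so ¬□◇¬q is true.
    At a: □◇¬q requires ◇¬q at every successor {c}.
      ◇¬q fails at c, so □◇¬q is false at a.

Yes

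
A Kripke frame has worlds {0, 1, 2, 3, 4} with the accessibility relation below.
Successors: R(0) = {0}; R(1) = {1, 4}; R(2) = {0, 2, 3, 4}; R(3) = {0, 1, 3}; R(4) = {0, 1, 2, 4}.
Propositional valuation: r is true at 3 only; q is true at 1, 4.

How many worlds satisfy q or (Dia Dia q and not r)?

3

Let φ = q or (Dia Dia q and not r). Evaluate φ at each world:
  0 (successors {0}): φ is false.
  1 (successors {1, 4}): φ is true.
  2 (successors {0, 2, 3, 4}): φ is true.
  3 (successors {0, 1, 3}): φ is false.
  4 (successors {0, 1, 2, 4}): φ is true.
For instance, at 0:
  At 0: q is false, Dia Dia q and not r is false, so q or (Dia Dia q and not r) is false.
    At 0: Dia Dia q is false, not r is true, so Dia Dia q and not r is false.
      At 0: Dia Dia q requires Dia q at some successor in {0}.
        At 0: Dia q is false.
      So Dia Dia q is false at 0.
Satisfying worlds: {1, 2, 4}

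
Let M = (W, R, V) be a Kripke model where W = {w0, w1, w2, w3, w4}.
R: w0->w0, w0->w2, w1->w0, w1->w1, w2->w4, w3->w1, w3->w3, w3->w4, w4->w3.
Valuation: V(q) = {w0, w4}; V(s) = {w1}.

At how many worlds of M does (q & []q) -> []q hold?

5

Let φ = (q & []q) -> []q. Evaluate φ at each world:
  w0 (successors {w0, w2}): φ is true.
  w1 (successors {w0, w1}): φ is true.
  w2 (successors {w4}): φ is true.
  w3 (successors {w1, w3, w4}): φ is true.
  w4 (successors {w3}): φ is true.
For instance, at w3:
  At w3: q & []q is false, []q is false, so (q & []q) -> []q is true.
    At w3: q is false, []q is false, so q & []q is false.
      At w3: []q requires q at every successor {w1, w3, w4}.
        q fails at w1, so []q is false at w3.
    At w3: []q requires q at every successor {w1, w3, w4}.
      q fails at w1, so []q is false at w3.
Satisfying worlds: {w0, w1, w2, w3, w4}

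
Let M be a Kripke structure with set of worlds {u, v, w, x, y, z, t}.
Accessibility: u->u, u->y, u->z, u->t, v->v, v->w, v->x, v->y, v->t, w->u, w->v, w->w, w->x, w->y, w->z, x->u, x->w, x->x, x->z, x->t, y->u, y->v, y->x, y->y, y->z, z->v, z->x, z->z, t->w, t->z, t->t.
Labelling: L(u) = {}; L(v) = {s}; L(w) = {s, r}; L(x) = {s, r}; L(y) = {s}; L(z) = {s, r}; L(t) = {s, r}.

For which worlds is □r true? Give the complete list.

Let φ = □r. Evaluate φ at each world:
  u (successors {u, y, z, t}): φ is false.
  v (successors {v, w, x, y, t}): φ is false.
  w (successors {u, v, w, x, y, z}): φ is false.
  x (successors {u, w, x, z, t}): φ is false.
  y (successors {u, v, x, y, z}): φ is false.
  z (successors {v, x, z}): φ is false.
  t (successors {w, z, t}): φ is true.
For instance, at z:
  At z: □r requires r at every successor {v, x, z}.
    r fails at v, so □r is false at z.
Satisfying worlds: {t}

t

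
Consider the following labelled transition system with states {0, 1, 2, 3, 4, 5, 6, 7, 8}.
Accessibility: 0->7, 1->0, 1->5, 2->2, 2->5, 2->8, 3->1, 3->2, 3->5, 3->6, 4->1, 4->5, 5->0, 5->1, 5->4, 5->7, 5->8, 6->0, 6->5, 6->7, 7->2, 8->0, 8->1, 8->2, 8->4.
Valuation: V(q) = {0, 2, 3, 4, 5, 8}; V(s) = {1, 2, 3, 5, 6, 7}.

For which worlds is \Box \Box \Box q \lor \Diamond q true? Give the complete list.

0, 1, 2, 3, 4, 5, 6, 7, 8

Let φ = \Box \Box \Box q \lor \Diamond q. Evaluate φ at each world:
  0 (successors {7}): φ is true.
  1 (successors {0, 5}): φ is true.
  2 (successors {2, 5, 8}): φ is true.
  3 (successors {1, 2, 5, 6}): φ is true.
  4 (successors {1, 5}): φ is true.
  5 (successors {0, 1, 4, 7, 8}): φ is true.
  6 (successors {0, 5, 7}): φ is true.
  7 (successors {2}): φ is true.
  8 (successors {0, 1, 2, 4}): φ is true.
For instance, at 7:
  At 7: \Box \Box \Box q is false, \Diamond q is true, so \Box \Box \Box q \lor \Diamond q is true.
    At 7: \Box \Box \Box q requires \Box \Box q at every successor {2}.
      \Box \Box q fails at 2, so \Box \Box \Box q is false at 7.
    At 7: \Diamond q requires q at some successor in {2}.
      q holds at 2, so \Diamond q is true at 7.
Satisfying worlds: {0, 1, 2, 3, 4, 5, 6, 7, 8}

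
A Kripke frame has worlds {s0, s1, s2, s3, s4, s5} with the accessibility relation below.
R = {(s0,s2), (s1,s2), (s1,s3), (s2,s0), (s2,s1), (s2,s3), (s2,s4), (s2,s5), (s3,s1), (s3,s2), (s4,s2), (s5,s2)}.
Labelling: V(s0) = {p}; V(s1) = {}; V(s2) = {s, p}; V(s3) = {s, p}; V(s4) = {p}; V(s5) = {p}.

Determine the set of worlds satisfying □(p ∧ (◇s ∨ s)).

Let φ = □(p ∧ (◇s ∨ s)). Evaluate φ at each world:
  s0 (successors {s2}): φ is true.
  s1 (successors {s2, s3}): φ is true.
  s2 (successors {s0, s1, s3, s4, s5}): φ is false.
  s3 (successors {s1, s2}): φ is false.
  s4 (successors {s2}): φ is true.
  s5 (successors {s2}): φ is true.
For instance, at s0:
  At s0: □(p ∧ (◇s ∨ s)) requires p ∧ (◇s ∨ s) at every successor {s2}.
      At s2: p is true, ◇s ∨ s is true, so p ∧ (◇s ∨ s) is true.
  So □(p ∧ (◇s ∨ s)) is true at s0.
Satisfying worlds: {s0, s1, s4, s5}

s0, s1, s4, s5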